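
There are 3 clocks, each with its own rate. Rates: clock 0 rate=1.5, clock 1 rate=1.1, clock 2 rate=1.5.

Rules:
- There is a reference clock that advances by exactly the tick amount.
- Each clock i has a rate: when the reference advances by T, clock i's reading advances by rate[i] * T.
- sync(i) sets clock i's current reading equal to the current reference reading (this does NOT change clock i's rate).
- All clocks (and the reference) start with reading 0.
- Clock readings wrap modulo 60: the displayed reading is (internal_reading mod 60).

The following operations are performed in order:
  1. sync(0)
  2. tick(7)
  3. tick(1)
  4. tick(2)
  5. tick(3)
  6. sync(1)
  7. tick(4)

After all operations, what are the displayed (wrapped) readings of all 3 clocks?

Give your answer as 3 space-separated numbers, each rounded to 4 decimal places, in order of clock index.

Answer: 25.5000 17.4000 25.5000

Derivation:
After op 1 sync(0): ref=0.0000 raw=[0.0000 0.0000 0.0000]
After op 2 tick(7): ref=7.0000 raw=[10.5000 7.7000 10.5000]
After op 3 tick(1): ref=8.0000 raw=[12.0000 8.8000 12.0000]
After op 4 tick(2): ref=10.0000 raw=[15.0000 11.0000 15.0000]
After op 5 tick(3): ref=13.0000 raw=[19.5000 14.3000 19.5000]
After op 6 sync(1): ref=13.0000 raw=[19.5000 13.0000 19.5000]
After op 7 tick(4): ref=17.0000 raw=[25.5000 17.4000 25.5000]
Wrap final raw readings (mod 60): 25.5000 mod 60 = 25.5000; 17.4000 mod 60 = 17.4000; 25.5000 mod 60 = 25.5000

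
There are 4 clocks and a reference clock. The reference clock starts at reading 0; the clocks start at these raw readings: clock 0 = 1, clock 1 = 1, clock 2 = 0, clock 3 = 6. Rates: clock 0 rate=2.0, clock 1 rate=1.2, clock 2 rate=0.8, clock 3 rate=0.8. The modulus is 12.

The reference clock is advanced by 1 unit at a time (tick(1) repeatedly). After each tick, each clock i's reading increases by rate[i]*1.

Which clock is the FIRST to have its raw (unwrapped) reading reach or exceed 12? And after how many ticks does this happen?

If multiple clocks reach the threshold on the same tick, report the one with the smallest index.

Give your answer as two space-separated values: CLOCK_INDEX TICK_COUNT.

Answer: 0 6

Derivation:
clock 0: start=1, rate=2.0, needs 12-1 = 11; ticks = ceil(11/2.0) = ceil(5.5000) = 6; reading at tick 6 = 1 + 2.0*6 = 13.0000
clock 1: start=1, rate=1.2, needs 12-1 = 11; ticks = ceil(11/1.2) = ceil(9.1667) = 10; reading at tick 10 = 1 + 1.2*10 = 13.0000
clock 2: start=0, rate=0.8, needs 12-0 = 12; ticks = ceil(12/0.8) = ceil(15.0000) = 15; reading at tick 15 = 0 + 0.8*15 = 12.0000
clock 3: start=6, rate=0.8, needs 12-6 = 6; ticks = ceil(6/0.8) = ceil(7.5000) = 8; reading at tick 8 = 6 + 0.8*8 = 12.4000
Minimum tick count = 6; winners = [0]; smallest index = 0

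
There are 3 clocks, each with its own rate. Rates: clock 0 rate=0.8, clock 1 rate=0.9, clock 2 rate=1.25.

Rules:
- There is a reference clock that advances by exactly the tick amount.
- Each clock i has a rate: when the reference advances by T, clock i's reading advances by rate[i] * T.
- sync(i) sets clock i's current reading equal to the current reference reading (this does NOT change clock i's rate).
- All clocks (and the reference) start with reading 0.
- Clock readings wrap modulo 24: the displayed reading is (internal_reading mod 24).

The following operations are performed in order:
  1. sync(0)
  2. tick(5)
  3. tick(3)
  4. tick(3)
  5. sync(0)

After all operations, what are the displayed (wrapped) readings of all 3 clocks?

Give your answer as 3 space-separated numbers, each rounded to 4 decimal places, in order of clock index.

After op 1 sync(0): ref=0.0000 raw=[0.0000 0.0000 0.0000]
After op 2 tick(5): ref=5.0000 raw=[4.0000 4.5000 6.2500]
After op 3 tick(3): ref=8.0000 raw=[6.4000 7.2000 10.0000]
After op 4 tick(3): ref=11.0000 raw=[8.8000 9.9000 13.7500]
After op 5 sync(0): ref=11.0000 raw=[11.0000 9.9000 13.7500]
Wrap final raw readings (mod 24): 11.0000 mod 24 = 11.0000; 9.9000 mod 24 = 9.9000; 13.7500 mod 24 = 13.7500

Answer: 11.0000 9.9000 13.7500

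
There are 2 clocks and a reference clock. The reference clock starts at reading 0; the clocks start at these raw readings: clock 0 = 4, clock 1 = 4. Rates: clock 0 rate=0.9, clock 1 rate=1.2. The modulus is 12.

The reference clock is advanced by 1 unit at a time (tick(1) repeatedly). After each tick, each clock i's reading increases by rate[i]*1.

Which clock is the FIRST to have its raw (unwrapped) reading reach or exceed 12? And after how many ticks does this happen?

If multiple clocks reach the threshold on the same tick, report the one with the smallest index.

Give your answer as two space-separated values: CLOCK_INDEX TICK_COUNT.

Answer: 1 7

Derivation:
clock 0: start=4, rate=0.9, needs 12-4 = 8; ticks = ceil(8/0.9) = ceil(8.8889) = 9; reading at tick 9 = 4 + 0.9*9 = 12.1000
clock 1: start=4, rate=1.2, needs 12-4 = 8; ticks = ceil(8/1.2) = ceil(6.6667) = 7; reading at tick 7 = 4 + 1.2*7 = 12.4000
Minimum tick count = 7; winners = [1]; smallest index = 1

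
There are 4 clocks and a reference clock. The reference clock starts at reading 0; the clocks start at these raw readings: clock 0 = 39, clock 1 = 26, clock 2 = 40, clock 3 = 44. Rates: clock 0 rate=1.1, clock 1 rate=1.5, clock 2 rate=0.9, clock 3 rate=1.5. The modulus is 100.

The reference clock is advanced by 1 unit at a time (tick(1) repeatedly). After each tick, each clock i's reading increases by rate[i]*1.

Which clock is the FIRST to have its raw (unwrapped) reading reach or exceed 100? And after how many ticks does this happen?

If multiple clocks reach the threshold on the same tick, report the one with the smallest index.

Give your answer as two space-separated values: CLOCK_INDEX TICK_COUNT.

Answer: 3 38

Derivation:
clock 0: start=39, rate=1.1, needs 100-39 = 61; ticks = ceil(61/1.1) = ceil(55.4545) = 56; reading at tick 56 = 39 + 1.1*56 = 100.6000
clock 1: start=26, rate=1.5, needs 100-26 = 74; ticks = ceil(74/1.5) = ceil(49.3333) = 50; reading at tick 50 = 26 + 1.5*50 = 101.0000
clock 2: start=40, rate=0.9, needs 100-40 = 60; ticks = ceil(60/0.9) = ceil(66.6667) = 67; reading at tick 67 = 40 + 0.9*67 = 100.3000
clock 3: start=44, rate=1.5, needs 100-44 = 56; ticks = ceil(56/1.5) = ceil(37.3333) = 38; reading at tick 38 = 44 + 1.5*38 = 101.0000
Minimum tick count = 38; winners = [3]; smallest index = 3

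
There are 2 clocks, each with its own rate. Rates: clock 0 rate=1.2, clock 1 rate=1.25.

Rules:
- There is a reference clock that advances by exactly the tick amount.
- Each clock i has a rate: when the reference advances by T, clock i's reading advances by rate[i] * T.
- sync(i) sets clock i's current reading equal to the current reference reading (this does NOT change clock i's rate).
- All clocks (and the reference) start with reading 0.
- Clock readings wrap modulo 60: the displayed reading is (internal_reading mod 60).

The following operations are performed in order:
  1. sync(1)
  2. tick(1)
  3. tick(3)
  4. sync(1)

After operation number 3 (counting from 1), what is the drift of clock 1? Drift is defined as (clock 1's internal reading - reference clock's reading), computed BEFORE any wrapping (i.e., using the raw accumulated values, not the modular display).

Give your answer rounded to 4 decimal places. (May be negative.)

After op 1 sync(1): ref=0.0000 raw=[0.0000 0.0000]
After op 2 tick(1): ref=1.0000 raw=[1.2000 1.2500]
After op 3 tick(3): ref=4.0000 raw=[4.8000 5.0000]
Drift of clock 1 after op 3: 5.0000 - 4.0000 = 1.0000

Answer: 1.0000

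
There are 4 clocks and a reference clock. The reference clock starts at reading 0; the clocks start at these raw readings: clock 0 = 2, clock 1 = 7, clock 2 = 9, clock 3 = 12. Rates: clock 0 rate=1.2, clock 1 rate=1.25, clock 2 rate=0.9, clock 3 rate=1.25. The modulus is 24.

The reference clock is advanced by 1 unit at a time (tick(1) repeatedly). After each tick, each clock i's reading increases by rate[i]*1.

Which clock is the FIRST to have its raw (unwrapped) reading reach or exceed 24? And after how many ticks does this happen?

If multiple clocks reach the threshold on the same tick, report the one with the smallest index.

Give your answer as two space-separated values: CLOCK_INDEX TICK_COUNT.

Answer: 3 10

Derivation:
clock 0: start=2, rate=1.2, needs 24-2 = 22; ticks = ceil(22/1.2) = ceil(18.3333) = 19; reading at tick 19 = 2 + 1.2*19 = 24.8000
clock 1: start=7, rate=1.25, needs 24-7 = 17; ticks = ceil(17/1.25) = ceil(13.6000) = 14; reading at tick 14 = 7 + 1.25*14 = 24.5000
clock 2: start=9, rate=0.9, needs 24-9 = 15; ticks = ceil(15/0.9) = ceil(16.6667) = 17; reading at tick 17 = 9 + 0.9*17 = 24.3000
clock 3: start=12, rate=1.25, needs 24-12 = 12; ticks = ceil(12/1.25) = ceil(9.6000) = 10; reading at tick 10 = 12 + 1.25*10 = 24.5000
Minimum tick count = 10; winners = [3]; smallest index = 3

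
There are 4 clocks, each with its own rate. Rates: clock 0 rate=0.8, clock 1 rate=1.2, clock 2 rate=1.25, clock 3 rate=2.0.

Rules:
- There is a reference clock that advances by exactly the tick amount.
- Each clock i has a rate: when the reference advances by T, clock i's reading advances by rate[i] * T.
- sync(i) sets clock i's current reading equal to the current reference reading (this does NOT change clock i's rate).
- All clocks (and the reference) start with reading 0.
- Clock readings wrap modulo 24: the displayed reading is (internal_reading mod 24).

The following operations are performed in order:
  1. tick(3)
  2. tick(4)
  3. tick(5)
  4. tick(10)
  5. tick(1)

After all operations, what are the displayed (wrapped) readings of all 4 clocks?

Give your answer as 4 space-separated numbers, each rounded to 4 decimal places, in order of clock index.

After op 1 tick(3): ref=3.0000 raw=[2.4000 3.6000 3.7500 6.0000]
After op 2 tick(4): ref=7.0000 raw=[5.6000 8.4000 8.7500 14.0000]
After op 3 tick(5): ref=12.0000 raw=[9.6000 14.4000 15.0000 24.0000]
After op 4 tick(10): ref=22.0000 raw=[17.6000 26.4000 27.5000 44.0000]
After op 5 tick(1): ref=23.0000 raw=[18.4000 27.6000 28.7500 46.0000]
Wrap final raw readings (mod 24): 18.4000 mod 24 = 18.4000; 27.6000 mod 24 = 3.6000; 28.7500 mod 24 = 4.7500; 46.0000 mod 24 = 22.0000

Answer: 18.4000 3.6000 4.7500 22.0000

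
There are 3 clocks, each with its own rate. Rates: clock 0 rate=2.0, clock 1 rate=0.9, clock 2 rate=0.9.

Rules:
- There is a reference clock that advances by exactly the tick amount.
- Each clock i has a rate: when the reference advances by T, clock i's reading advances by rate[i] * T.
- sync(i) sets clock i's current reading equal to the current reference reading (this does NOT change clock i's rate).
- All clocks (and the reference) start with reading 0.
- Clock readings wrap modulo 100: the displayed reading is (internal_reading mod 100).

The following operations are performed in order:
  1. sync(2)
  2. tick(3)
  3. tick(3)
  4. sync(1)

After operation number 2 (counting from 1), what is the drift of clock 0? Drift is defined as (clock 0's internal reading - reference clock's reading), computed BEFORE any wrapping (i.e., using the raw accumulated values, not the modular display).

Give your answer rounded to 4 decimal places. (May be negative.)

Answer: 3.0000

Derivation:
After op 1 sync(2): ref=0.0000 raw=[0.0000 0.0000 0.0000]
After op 2 tick(3): ref=3.0000 raw=[6.0000 2.7000 2.7000]
Drift of clock 0 after op 2: 6.0000 - 3.0000 = 3.0000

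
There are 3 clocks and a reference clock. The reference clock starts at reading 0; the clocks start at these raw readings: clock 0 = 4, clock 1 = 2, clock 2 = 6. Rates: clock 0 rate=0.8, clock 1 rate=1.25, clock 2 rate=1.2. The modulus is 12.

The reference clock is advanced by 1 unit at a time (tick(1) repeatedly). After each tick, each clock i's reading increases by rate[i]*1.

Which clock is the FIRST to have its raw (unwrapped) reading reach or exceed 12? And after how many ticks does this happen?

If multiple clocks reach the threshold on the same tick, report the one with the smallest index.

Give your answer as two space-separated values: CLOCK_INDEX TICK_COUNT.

Answer: 2 5

Derivation:
clock 0: start=4, rate=0.8, needs 12-4 = 8; ticks = ceil(8/0.8) = ceil(10.0000) = 10; reading at tick 10 = 4 + 0.8*10 = 12.0000
clock 1: start=2, rate=1.25, needs 12-2 = 10; ticks = ceil(10/1.25) = ceil(8.0000) = 8; reading at tick 8 = 2 + 1.25*8 = 12.0000
clock 2: start=6, rate=1.2, needs 12-6 = 6; ticks = ceil(6/1.2) = ceil(5.0000) = 5; reading at tick 5 = 6 + 1.2*5 = 12.0000
Minimum tick count = 5; winners = [2]; smallest index = 2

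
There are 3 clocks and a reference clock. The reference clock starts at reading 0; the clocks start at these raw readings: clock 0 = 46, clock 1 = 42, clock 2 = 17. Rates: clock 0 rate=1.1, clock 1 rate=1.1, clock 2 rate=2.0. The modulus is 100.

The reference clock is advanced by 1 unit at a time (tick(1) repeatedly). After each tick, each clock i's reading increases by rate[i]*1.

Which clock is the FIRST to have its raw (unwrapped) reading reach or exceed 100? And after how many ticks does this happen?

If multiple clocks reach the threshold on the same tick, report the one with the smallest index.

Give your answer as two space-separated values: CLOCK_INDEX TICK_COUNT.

clock 0: start=46, rate=1.1, needs 100-46 = 54; ticks = ceil(54/1.1) = ceil(49.0909) = 50; reading at tick 50 = 46 + 1.1*50 = 101.0000
clock 1: start=42, rate=1.1, needs 100-42 = 58; ticks = ceil(58/1.1) = ceil(52.7273) = 53; reading at tick 53 = 42 + 1.1*53 = 100.3000
clock 2: start=17, rate=2.0, needs 100-17 = 83; ticks = ceil(83/2.0) = ceil(41.5000) = 42; reading at tick 42 = 17 + 2.0*42 = 101.0000
Minimum tick count = 42; winners = [2]; smallest index = 2

Answer: 2 42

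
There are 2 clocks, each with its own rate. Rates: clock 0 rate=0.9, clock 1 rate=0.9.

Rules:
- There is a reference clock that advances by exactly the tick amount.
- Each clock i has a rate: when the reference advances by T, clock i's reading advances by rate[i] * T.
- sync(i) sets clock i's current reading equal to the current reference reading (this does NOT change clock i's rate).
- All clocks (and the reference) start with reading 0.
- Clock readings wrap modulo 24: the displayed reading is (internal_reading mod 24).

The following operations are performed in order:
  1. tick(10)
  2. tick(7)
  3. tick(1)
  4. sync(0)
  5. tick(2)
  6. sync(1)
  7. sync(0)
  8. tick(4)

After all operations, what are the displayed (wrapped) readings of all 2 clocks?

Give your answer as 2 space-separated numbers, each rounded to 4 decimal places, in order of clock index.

After op 1 tick(10): ref=10.0000 raw=[9.0000 9.0000]
After op 2 tick(7): ref=17.0000 raw=[15.3000 15.3000]
After op 3 tick(1): ref=18.0000 raw=[16.2000 16.2000]
After op 4 sync(0): ref=18.0000 raw=[18.0000 16.2000]
After op 5 tick(2): ref=20.0000 raw=[19.8000 18.0000]
After op 6 sync(1): ref=20.0000 raw=[19.8000 20.0000]
After op 7 sync(0): ref=20.0000 raw=[20.0000 20.0000]
After op 8 tick(4): ref=24.0000 raw=[23.6000 23.6000]
Wrap final raw readings (mod 24): 23.6000 mod 24 = 23.6000; 23.6000 mod 24 = 23.6000

Answer: 23.6000 23.6000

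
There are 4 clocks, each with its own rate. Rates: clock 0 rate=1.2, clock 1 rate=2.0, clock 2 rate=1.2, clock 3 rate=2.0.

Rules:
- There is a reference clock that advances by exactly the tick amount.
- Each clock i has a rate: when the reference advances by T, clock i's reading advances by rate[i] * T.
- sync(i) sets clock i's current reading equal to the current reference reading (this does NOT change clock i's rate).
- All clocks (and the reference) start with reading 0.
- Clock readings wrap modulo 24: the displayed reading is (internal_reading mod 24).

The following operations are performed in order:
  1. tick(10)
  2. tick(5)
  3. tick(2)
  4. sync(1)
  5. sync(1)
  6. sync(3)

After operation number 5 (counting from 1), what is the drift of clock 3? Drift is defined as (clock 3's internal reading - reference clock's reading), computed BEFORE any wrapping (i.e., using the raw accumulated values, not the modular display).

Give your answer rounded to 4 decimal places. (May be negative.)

Answer: 17.0000

Derivation:
After op 1 tick(10): ref=10.0000 raw=[12.0000 20.0000 12.0000 20.0000]
After op 2 tick(5): ref=15.0000 raw=[18.0000 30.0000 18.0000 30.0000]
After op 3 tick(2): ref=17.0000 raw=[20.4000 34.0000 20.4000 34.0000]
After op 4 sync(1): ref=17.0000 raw=[20.4000 17.0000 20.4000 34.0000]
After op 5 sync(1): ref=17.0000 raw=[20.4000 17.0000 20.4000 34.0000]
Drift of clock 3 after op 5: 34.0000 - 17.0000 = 17.0000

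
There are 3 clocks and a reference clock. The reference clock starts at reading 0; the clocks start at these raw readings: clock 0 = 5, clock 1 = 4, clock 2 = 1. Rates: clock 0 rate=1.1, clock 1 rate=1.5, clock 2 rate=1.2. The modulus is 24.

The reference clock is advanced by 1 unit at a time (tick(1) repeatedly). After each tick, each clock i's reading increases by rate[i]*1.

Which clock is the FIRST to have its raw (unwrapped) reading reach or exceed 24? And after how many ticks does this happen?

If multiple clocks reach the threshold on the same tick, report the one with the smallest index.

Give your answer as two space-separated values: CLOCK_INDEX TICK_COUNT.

clock 0: start=5, rate=1.1, needs 24-5 = 19; ticks = ceil(19/1.1) = ceil(17.2727) = 18; reading at tick 18 = 5 + 1.1*18 = 24.8000
clock 1: start=4, rate=1.5, needs 24-4 = 20; ticks = ceil(20/1.5) = ceil(13.3333) = 14; reading at tick 14 = 4 + 1.5*14 = 25.0000
clock 2: start=1, rate=1.2, needs 24-1 = 23; ticks = ceil(23/1.2) = ceil(19.1667) = 20; reading at tick 20 = 1 + 1.2*20 = 25.0000
Minimum tick count = 14; winners = [1]; smallest index = 1

Answer: 1 14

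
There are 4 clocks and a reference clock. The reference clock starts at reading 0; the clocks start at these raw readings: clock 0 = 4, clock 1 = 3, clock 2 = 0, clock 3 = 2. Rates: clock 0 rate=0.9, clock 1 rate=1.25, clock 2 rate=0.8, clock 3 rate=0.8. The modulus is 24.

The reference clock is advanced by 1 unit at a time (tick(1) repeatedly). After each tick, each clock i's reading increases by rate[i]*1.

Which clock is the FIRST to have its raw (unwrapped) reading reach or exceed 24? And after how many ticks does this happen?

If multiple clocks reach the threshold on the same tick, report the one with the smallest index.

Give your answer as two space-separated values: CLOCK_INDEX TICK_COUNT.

clock 0: start=4, rate=0.9, needs 24-4 = 20; ticks = ceil(20/0.9) = ceil(22.2222) = 23; reading at tick 23 = 4 + 0.9*23 = 24.7000
clock 1: start=3, rate=1.25, needs 24-3 = 21; ticks = ceil(21/1.25) = ceil(16.8000) = 17; reading at tick 17 = 3 + 1.25*17 = 24.2500
clock 2: start=0, rate=0.8, needs 24-0 = 24; ticks = ceil(24/0.8) = ceil(30.0000) = 30; reading at tick 30 = 0 + 0.8*30 = 24.0000
clock 3: start=2, rate=0.8, needs 24-2 = 22; ticks = ceil(22/0.8) = ceil(27.5000) = 28; reading at tick 28 = 2 + 0.8*28 = 24.4000
Minimum tick count = 17; winners = [1]; smallest index = 1

Answer: 1 17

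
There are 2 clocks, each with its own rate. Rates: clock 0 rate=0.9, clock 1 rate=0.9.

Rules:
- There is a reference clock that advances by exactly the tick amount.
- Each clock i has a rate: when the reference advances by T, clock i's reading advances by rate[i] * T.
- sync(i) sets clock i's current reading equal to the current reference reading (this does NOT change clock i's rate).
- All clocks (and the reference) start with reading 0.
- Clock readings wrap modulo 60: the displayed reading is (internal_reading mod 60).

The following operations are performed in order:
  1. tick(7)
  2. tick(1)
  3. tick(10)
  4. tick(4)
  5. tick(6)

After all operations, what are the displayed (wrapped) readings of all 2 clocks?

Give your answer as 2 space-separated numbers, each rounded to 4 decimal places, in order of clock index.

Answer: 25.2000 25.2000

Derivation:
After op 1 tick(7): ref=7.0000 raw=[6.3000 6.3000]
After op 2 tick(1): ref=8.0000 raw=[7.2000 7.2000]
After op 3 tick(10): ref=18.0000 raw=[16.2000 16.2000]
After op 4 tick(4): ref=22.0000 raw=[19.8000 19.8000]
After op 5 tick(6): ref=28.0000 raw=[25.2000 25.2000]
Wrap final raw readings (mod 60): 25.2000 mod 60 = 25.2000; 25.2000 mod 60 = 25.2000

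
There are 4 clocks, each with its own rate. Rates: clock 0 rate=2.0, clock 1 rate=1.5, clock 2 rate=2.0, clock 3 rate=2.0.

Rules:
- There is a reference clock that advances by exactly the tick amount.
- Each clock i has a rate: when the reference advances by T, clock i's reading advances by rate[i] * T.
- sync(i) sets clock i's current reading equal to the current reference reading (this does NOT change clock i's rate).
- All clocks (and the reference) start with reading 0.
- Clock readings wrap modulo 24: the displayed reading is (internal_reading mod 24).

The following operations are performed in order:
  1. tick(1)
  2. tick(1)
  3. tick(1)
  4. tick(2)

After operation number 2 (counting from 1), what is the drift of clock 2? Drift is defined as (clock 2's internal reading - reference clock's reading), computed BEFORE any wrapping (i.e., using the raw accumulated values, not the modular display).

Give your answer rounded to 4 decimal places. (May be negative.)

After op 1 tick(1): ref=1.0000 raw=[2.0000 1.5000 2.0000 2.0000]
After op 2 tick(1): ref=2.0000 raw=[4.0000 3.0000 4.0000 4.0000]
Drift of clock 2 after op 2: 4.0000 - 2.0000 = 2.0000

Answer: 2.0000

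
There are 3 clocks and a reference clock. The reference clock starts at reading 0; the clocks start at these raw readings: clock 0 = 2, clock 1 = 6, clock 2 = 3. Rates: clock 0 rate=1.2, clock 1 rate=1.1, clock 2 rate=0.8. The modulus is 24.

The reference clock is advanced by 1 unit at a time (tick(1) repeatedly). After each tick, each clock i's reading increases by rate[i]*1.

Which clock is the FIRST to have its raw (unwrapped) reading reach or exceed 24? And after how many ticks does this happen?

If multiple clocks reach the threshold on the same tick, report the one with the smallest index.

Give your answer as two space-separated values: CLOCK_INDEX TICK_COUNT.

clock 0: start=2, rate=1.2, needs 24-2 = 22; ticks = ceil(22/1.2) = ceil(18.3333) = 19; reading at tick 19 = 2 + 1.2*19 = 24.8000
clock 1: start=6, rate=1.1, needs 24-6 = 18; ticks = ceil(18/1.1) = ceil(16.3636) = 17; reading at tick 17 = 6 + 1.1*17 = 24.7000
clock 2: start=3, rate=0.8, needs 24-3 = 21; ticks = ceil(21/0.8) = ceil(26.2500) = 27; reading at tick 27 = 3 + 0.8*27 = 24.6000
Minimum tick count = 17; winners = [1]; smallest index = 1

Answer: 1 17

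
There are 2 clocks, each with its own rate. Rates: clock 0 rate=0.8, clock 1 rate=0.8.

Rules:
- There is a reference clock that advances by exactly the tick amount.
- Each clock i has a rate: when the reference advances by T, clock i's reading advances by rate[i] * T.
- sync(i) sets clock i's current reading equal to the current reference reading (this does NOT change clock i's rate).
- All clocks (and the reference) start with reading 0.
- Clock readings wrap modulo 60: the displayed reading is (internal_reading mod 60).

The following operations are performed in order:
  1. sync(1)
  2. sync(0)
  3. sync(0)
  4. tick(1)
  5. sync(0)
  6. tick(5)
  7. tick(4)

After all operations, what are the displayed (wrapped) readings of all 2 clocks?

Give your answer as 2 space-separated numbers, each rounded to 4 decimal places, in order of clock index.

After op 1 sync(1): ref=0.0000 raw=[0.0000 0.0000]
After op 2 sync(0): ref=0.0000 raw=[0.0000 0.0000]
After op 3 sync(0): ref=0.0000 raw=[0.0000 0.0000]
After op 4 tick(1): ref=1.0000 raw=[0.8000 0.8000]
After op 5 sync(0): ref=1.0000 raw=[1.0000 0.8000]
After op 6 tick(5): ref=6.0000 raw=[5.0000 4.8000]
After op 7 tick(4): ref=10.0000 raw=[8.2000 8.0000]
Wrap final raw readings (mod 60): 8.2000 mod 60 = 8.2000; 8.0000 mod 60 = 8.0000

Answer: 8.2000 8.0000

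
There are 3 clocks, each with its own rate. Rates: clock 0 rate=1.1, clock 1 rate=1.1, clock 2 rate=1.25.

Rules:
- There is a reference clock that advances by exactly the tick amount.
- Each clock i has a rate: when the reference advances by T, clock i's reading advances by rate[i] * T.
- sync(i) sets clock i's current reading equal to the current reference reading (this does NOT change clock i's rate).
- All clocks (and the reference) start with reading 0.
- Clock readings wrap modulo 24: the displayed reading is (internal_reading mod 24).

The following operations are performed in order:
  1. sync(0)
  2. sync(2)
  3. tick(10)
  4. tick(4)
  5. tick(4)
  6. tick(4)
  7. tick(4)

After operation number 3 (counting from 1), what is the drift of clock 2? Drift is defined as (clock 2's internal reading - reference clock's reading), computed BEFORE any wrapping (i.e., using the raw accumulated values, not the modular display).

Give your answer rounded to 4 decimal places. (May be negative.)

After op 1 sync(0): ref=0.0000 raw=[0.0000 0.0000 0.0000]
After op 2 sync(2): ref=0.0000 raw=[0.0000 0.0000 0.0000]
After op 3 tick(10): ref=10.0000 raw=[11.0000 11.0000 12.5000]
Drift of clock 2 after op 3: 12.5000 - 10.0000 = 2.5000

Answer: 2.5000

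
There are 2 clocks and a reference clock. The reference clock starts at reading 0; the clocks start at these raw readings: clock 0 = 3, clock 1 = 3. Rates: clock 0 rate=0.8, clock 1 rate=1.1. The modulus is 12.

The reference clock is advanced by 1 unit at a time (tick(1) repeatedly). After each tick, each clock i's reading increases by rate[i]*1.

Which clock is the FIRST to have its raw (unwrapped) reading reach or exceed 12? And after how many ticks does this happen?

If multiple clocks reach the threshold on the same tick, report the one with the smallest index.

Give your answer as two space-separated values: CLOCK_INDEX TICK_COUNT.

Answer: 1 9

Derivation:
clock 0: start=3, rate=0.8, needs 12-3 = 9; ticks = ceil(9/0.8) = ceil(11.2500) = 12; reading at tick 12 = 3 + 0.8*12 = 12.6000
clock 1: start=3, rate=1.1, needs 12-3 = 9; ticks = ceil(9/1.1) = ceil(8.1818) = 9; reading at tick 9 = 3 + 1.1*9 = 12.9000
Minimum tick count = 9; winners = [1]; smallest index = 1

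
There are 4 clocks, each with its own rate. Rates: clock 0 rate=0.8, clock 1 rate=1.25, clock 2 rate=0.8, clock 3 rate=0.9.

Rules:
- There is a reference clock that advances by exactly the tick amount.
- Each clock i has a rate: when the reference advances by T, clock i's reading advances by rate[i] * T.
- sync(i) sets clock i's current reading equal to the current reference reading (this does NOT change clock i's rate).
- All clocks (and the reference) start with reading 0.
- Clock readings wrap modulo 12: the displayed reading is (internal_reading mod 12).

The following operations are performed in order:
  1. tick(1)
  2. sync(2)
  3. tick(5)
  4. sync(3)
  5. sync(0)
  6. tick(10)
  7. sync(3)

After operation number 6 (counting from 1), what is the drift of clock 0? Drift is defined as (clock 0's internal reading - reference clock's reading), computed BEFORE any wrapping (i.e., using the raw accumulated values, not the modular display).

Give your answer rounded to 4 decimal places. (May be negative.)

Answer: -2.0000

Derivation:
After op 1 tick(1): ref=1.0000 raw=[0.8000 1.2500 0.8000 0.9000]
After op 2 sync(2): ref=1.0000 raw=[0.8000 1.2500 1.0000 0.9000]
After op 3 tick(5): ref=6.0000 raw=[4.8000 7.5000 5.0000 5.4000]
After op 4 sync(3): ref=6.0000 raw=[4.8000 7.5000 5.0000 6.0000]
After op 5 sync(0): ref=6.0000 raw=[6.0000 7.5000 5.0000 6.0000]
After op 6 tick(10): ref=16.0000 raw=[14.0000 20.0000 13.0000 15.0000]
Drift of clock 0 after op 6: 14.0000 - 16.0000 = -2.0000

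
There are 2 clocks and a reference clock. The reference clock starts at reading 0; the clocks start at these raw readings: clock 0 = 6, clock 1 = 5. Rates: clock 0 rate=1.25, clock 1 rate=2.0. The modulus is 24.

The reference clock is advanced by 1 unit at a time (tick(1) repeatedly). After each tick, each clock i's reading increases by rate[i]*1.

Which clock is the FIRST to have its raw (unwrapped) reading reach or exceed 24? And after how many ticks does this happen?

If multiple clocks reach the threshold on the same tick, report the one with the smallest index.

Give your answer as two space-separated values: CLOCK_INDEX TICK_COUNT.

clock 0: start=6, rate=1.25, needs 24-6 = 18; ticks = ceil(18/1.25) = ceil(14.4000) = 15; reading at tick 15 = 6 + 1.25*15 = 24.7500
clock 1: start=5, rate=2.0, needs 24-5 = 19; ticks = ceil(19/2.0) = ceil(9.5000) = 10; reading at tick 10 = 5 + 2.0*10 = 25.0000
Minimum tick count = 10; winners = [1]; smallest index = 1

Answer: 1 10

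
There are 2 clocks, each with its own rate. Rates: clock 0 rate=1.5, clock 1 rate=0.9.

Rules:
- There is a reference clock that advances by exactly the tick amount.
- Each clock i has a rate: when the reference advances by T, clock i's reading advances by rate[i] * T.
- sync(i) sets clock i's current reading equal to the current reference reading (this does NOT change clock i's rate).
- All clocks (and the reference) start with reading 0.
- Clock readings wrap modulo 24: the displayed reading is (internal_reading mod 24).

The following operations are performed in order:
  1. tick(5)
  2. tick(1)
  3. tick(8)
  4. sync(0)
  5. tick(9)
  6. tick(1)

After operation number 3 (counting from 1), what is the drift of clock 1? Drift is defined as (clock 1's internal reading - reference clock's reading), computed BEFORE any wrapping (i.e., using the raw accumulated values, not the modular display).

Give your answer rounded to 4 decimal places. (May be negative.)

Answer: -1.4000

Derivation:
After op 1 tick(5): ref=5.0000 raw=[7.5000 4.5000]
After op 2 tick(1): ref=6.0000 raw=[9.0000 5.4000]
After op 3 tick(8): ref=14.0000 raw=[21.0000 12.6000]
Drift of clock 1 after op 3: 12.6000 - 14.0000 = -1.4000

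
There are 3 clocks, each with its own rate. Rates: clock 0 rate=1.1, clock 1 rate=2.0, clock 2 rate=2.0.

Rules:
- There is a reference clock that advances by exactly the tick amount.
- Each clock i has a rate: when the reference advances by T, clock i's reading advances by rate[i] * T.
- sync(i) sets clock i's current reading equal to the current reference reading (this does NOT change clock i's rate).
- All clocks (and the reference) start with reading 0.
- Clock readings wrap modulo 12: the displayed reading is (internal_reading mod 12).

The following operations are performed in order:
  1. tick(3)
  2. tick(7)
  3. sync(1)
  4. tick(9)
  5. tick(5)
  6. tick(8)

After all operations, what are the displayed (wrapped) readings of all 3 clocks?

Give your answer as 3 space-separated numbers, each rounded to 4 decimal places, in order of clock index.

Answer: 11.2000 6.0000 4.0000

Derivation:
After op 1 tick(3): ref=3.0000 raw=[3.3000 6.0000 6.0000]
After op 2 tick(7): ref=10.0000 raw=[11.0000 20.0000 20.0000]
After op 3 sync(1): ref=10.0000 raw=[11.0000 10.0000 20.0000]
After op 4 tick(9): ref=19.0000 raw=[20.9000 28.0000 38.0000]
After op 5 tick(5): ref=24.0000 raw=[26.4000 38.0000 48.0000]
After op 6 tick(8): ref=32.0000 raw=[35.2000 54.0000 64.0000]
Wrap final raw readings (mod 12): 35.2000 mod 12 = 11.2000; 54.0000 mod 12 = 6.0000; 64.0000 mod 12 = 4.0000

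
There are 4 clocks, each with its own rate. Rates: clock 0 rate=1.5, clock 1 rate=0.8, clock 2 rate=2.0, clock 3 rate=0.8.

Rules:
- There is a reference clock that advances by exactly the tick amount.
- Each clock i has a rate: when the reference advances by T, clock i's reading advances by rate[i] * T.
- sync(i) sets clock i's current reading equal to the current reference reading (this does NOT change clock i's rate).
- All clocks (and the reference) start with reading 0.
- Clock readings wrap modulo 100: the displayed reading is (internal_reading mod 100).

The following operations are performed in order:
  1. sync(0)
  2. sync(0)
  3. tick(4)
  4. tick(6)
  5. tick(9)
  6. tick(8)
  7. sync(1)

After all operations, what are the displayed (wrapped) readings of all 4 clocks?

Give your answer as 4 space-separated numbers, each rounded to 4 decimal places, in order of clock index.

After op 1 sync(0): ref=0.0000 raw=[0.0000 0.0000 0.0000 0.0000]
After op 2 sync(0): ref=0.0000 raw=[0.0000 0.0000 0.0000 0.0000]
After op 3 tick(4): ref=4.0000 raw=[6.0000 3.2000 8.0000 3.2000]
After op 4 tick(6): ref=10.0000 raw=[15.0000 8.0000 20.0000 8.0000]
After op 5 tick(9): ref=19.0000 raw=[28.5000 15.2000 38.0000 15.2000]
After op 6 tick(8): ref=27.0000 raw=[40.5000 21.6000 54.0000 21.6000]
After op 7 sync(1): ref=27.0000 raw=[40.5000 27.0000 54.0000 21.6000]
Wrap final raw readings (mod 100): 40.5000 mod 100 = 40.5000; 27.0000 mod 100 = 27.0000; 54.0000 mod 100 = 54.0000; 21.6000 mod 100 = 21.6000

Answer: 40.5000 27.0000 54.0000 21.6000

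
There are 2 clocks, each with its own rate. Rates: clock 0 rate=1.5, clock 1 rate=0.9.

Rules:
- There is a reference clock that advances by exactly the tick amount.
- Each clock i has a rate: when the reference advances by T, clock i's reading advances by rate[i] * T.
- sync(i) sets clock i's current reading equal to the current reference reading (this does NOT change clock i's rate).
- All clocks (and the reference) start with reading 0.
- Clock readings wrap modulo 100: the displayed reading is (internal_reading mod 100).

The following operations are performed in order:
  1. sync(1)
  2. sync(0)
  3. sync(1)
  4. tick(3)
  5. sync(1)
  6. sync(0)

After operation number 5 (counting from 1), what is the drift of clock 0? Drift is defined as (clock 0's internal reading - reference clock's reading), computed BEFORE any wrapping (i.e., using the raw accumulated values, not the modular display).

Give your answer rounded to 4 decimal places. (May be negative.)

After op 1 sync(1): ref=0.0000 raw=[0.0000 0.0000]
After op 2 sync(0): ref=0.0000 raw=[0.0000 0.0000]
After op 3 sync(1): ref=0.0000 raw=[0.0000 0.0000]
After op 4 tick(3): ref=3.0000 raw=[4.5000 2.7000]
After op 5 sync(1): ref=3.0000 raw=[4.5000 3.0000]
Drift of clock 0 after op 5: 4.5000 - 3.0000 = 1.5000

Answer: 1.5000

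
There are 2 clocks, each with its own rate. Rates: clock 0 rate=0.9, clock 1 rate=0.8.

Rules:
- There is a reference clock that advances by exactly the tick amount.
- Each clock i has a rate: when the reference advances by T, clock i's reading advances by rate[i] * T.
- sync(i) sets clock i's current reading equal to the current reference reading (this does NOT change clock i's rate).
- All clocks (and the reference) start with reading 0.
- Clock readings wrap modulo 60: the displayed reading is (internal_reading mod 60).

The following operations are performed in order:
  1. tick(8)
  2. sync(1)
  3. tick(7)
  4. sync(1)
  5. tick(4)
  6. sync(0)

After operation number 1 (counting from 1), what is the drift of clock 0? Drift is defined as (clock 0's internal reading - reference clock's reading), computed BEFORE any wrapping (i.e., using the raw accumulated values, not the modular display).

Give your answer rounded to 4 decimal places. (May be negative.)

Answer: -0.8000

Derivation:
After op 1 tick(8): ref=8.0000 raw=[7.2000 6.4000]
Drift of clock 0 after op 1: 7.2000 - 8.0000 = -0.8000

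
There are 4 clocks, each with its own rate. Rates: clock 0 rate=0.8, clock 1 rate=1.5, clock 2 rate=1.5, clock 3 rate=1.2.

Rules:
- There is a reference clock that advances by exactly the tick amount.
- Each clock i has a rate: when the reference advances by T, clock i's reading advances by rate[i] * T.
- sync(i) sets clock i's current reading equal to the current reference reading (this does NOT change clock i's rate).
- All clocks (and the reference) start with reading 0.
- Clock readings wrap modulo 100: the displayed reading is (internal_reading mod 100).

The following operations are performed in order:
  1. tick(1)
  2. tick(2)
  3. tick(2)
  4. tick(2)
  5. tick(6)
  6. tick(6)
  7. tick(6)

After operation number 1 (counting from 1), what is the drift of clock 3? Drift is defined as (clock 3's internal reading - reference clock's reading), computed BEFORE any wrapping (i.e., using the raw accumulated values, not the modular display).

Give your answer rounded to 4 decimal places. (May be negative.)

After op 1 tick(1): ref=1.0000 raw=[0.8000 1.5000 1.5000 1.2000]
Drift of clock 3 after op 1: 1.2000 - 1.0000 = 0.2000

Answer: 0.2000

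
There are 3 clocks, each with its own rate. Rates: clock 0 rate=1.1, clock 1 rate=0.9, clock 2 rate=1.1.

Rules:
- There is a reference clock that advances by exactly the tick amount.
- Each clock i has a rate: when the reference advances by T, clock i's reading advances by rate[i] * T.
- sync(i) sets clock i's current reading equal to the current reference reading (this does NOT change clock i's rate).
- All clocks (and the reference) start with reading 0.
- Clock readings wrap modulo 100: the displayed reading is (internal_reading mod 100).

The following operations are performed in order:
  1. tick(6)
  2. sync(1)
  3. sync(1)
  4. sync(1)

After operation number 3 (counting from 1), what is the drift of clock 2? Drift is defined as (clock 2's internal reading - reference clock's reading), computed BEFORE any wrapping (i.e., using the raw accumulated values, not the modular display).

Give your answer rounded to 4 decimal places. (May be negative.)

Answer: 0.6000

Derivation:
After op 1 tick(6): ref=6.0000 raw=[6.6000 5.4000 6.6000]
After op 2 sync(1): ref=6.0000 raw=[6.6000 6.0000 6.6000]
After op 3 sync(1): ref=6.0000 raw=[6.6000 6.0000 6.6000]
Drift of clock 2 after op 3: 6.6000 - 6.0000 = 0.6000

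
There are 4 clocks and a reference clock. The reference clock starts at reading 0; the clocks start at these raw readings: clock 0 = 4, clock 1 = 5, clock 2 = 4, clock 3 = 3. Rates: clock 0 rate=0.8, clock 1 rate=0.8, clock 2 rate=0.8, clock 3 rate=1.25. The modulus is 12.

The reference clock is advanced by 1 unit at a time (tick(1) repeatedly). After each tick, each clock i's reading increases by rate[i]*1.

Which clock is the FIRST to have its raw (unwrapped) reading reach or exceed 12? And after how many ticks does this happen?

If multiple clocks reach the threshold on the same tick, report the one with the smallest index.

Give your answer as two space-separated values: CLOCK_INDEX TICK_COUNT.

clock 0: start=4, rate=0.8, needs 12-4 = 8; ticks = ceil(8/0.8) = ceil(10.0000) = 10; reading at tick 10 = 4 + 0.8*10 = 12.0000
clock 1: start=5, rate=0.8, needs 12-5 = 7; ticks = ceil(7/0.8) = ceil(8.7500) = 9; reading at tick 9 = 5 + 0.8*9 = 12.2000
clock 2: start=4, rate=0.8, needs 12-4 = 8; ticks = ceil(8/0.8) = ceil(10.0000) = 10; reading at tick 10 = 4 + 0.8*10 = 12.0000
clock 3: start=3, rate=1.25, needs 12-3 = 9; ticks = ceil(9/1.25) = ceil(7.2000) = 8; reading at tick 8 = 3 + 1.25*8 = 13.0000
Minimum tick count = 8; winners = [3]; smallest index = 3

Answer: 3 8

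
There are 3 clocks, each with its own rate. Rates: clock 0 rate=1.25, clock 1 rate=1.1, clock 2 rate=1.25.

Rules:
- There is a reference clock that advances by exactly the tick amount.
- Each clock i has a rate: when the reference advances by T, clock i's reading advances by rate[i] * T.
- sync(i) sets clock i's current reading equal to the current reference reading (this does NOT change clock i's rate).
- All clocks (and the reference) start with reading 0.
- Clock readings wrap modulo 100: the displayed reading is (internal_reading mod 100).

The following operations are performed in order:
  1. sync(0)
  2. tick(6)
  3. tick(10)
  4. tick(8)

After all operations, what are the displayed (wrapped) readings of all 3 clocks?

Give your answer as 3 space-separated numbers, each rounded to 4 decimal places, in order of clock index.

Answer: 30.0000 26.4000 30.0000

Derivation:
After op 1 sync(0): ref=0.0000 raw=[0.0000 0.0000 0.0000]
After op 2 tick(6): ref=6.0000 raw=[7.5000 6.6000 7.5000]
After op 3 tick(10): ref=16.0000 raw=[20.0000 17.6000 20.0000]
After op 4 tick(8): ref=24.0000 raw=[30.0000 26.4000 30.0000]
Wrap final raw readings (mod 100): 30.0000 mod 100 = 30.0000; 26.4000 mod 100 = 26.4000; 30.0000 mod 100 = 30.0000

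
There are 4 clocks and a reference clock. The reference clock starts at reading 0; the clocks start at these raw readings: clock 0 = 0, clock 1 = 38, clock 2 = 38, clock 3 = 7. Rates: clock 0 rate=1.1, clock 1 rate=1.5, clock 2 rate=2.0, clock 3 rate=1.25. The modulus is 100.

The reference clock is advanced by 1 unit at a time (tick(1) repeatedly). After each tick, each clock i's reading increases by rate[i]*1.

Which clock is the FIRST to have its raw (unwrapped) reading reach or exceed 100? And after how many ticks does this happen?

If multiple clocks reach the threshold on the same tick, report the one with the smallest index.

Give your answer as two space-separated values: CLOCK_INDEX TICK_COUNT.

clock 0: start=0, rate=1.1, needs 100-0 = 100; ticks = ceil(100/1.1) = ceil(90.9091) = 91; reading at tick 91 = 0 + 1.1*91 = 100.1000
clock 1: start=38, rate=1.5, needs 100-38 = 62; ticks = ceil(62/1.5) = ceil(41.3333) = 42; reading at tick 42 = 38 + 1.5*42 = 101.0000
clock 2: start=38, rate=2.0, needs 100-38 = 62; ticks = ceil(62/2.0) = ceil(31.0000) = 31; reading at tick 31 = 38 + 2.0*31 = 100.0000
clock 3: start=7, rate=1.25, needs 100-7 = 93; ticks = ceil(93/1.25) = ceil(74.4000) = 75; reading at tick 75 = 7 + 1.25*75 = 100.7500
Minimum tick count = 31; winners = [2]; smallest index = 2

Answer: 2 31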